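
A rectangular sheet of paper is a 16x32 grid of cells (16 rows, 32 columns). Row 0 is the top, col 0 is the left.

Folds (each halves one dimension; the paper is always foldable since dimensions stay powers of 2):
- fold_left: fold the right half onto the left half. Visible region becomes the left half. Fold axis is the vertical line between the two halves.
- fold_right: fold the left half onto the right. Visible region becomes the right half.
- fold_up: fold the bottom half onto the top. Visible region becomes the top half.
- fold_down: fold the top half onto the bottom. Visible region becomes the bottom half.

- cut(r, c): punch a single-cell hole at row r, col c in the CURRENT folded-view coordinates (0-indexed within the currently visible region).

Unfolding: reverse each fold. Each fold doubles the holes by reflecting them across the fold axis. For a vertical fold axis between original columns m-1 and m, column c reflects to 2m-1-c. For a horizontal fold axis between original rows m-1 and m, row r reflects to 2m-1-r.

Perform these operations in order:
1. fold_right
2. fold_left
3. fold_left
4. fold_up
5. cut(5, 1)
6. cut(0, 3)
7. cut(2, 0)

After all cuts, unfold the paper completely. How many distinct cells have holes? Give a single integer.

Op 1 fold_right: fold axis v@16; visible region now rows[0,16) x cols[16,32) = 16x16
Op 2 fold_left: fold axis v@24; visible region now rows[0,16) x cols[16,24) = 16x8
Op 3 fold_left: fold axis v@20; visible region now rows[0,16) x cols[16,20) = 16x4
Op 4 fold_up: fold axis h@8; visible region now rows[0,8) x cols[16,20) = 8x4
Op 5 cut(5, 1): punch at orig (5,17); cuts so far [(5, 17)]; region rows[0,8) x cols[16,20) = 8x4
Op 6 cut(0, 3): punch at orig (0,19); cuts so far [(0, 19), (5, 17)]; region rows[0,8) x cols[16,20) = 8x4
Op 7 cut(2, 0): punch at orig (2,16); cuts so far [(0, 19), (2, 16), (5, 17)]; region rows[0,8) x cols[16,20) = 8x4
Unfold 1 (reflect across h@8): 6 holes -> [(0, 19), (2, 16), (5, 17), (10, 17), (13, 16), (15, 19)]
Unfold 2 (reflect across v@20): 12 holes -> [(0, 19), (0, 20), (2, 16), (2, 23), (5, 17), (5, 22), (10, 17), (10, 22), (13, 16), (13, 23), (15, 19), (15, 20)]
Unfold 3 (reflect across v@24): 24 holes -> [(0, 19), (0, 20), (0, 27), (0, 28), (2, 16), (2, 23), (2, 24), (2, 31), (5, 17), (5, 22), (5, 25), (5, 30), (10, 17), (10, 22), (10, 25), (10, 30), (13, 16), (13, 23), (13, 24), (13, 31), (15, 19), (15, 20), (15, 27), (15, 28)]
Unfold 4 (reflect across v@16): 48 holes -> [(0, 3), (0, 4), (0, 11), (0, 12), (0, 19), (0, 20), (0, 27), (0, 28), (2, 0), (2, 7), (2, 8), (2, 15), (2, 16), (2, 23), (2, 24), (2, 31), (5, 1), (5, 6), (5, 9), (5, 14), (5, 17), (5, 22), (5, 25), (5, 30), (10, 1), (10, 6), (10, 9), (10, 14), (10, 17), (10, 22), (10, 25), (10, 30), (13, 0), (13, 7), (13, 8), (13, 15), (13, 16), (13, 23), (13, 24), (13, 31), (15, 3), (15, 4), (15, 11), (15, 12), (15, 19), (15, 20), (15, 27), (15, 28)]

Answer: 48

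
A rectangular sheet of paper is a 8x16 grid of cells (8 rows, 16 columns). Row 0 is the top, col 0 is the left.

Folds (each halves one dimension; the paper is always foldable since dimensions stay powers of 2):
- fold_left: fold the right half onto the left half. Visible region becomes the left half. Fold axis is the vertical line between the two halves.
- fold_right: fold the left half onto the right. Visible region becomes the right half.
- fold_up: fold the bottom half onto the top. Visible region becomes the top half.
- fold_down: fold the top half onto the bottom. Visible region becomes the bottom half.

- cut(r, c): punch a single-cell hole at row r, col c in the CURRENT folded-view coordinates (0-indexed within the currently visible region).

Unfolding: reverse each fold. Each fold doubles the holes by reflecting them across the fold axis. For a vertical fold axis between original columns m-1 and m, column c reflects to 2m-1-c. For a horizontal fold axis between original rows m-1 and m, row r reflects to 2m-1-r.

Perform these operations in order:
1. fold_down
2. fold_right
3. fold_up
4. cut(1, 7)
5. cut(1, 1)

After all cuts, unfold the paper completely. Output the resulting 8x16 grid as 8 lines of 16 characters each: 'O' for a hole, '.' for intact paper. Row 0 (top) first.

Op 1 fold_down: fold axis h@4; visible region now rows[4,8) x cols[0,16) = 4x16
Op 2 fold_right: fold axis v@8; visible region now rows[4,8) x cols[8,16) = 4x8
Op 3 fold_up: fold axis h@6; visible region now rows[4,6) x cols[8,16) = 2x8
Op 4 cut(1, 7): punch at orig (5,15); cuts so far [(5, 15)]; region rows[4,6) x cols[8,16) = 2x8
Op 5 cut(1, 1): punch at orig (5,9); cuts so far [(5, 9), (5, 15)]; region rows[4,6) x cols[8,16) = 2x8
Unfold 1 (reflect across h@6): 4 holes -> [(5, 9), (5, 15), (6, 9), (6, 15)]
Unfold 2 (reflect across v@8): 8 holes -> [(5, 0), (5, 6), (5, 9), (5, 15), (6, 0), (6, 6), (6, 9), (6, 15)]
Unfold 3 (reflect across h@4): 16 holes -> [(1, 0), (1, 6), (1, 9), (1, 15), (2, 0), (2, 6), (2, 9), (2, 15), (5, 0), (5, 6), (5, 9), (5, 15), (6, 0), (6, 6), (6, 9), (6, 15)]

Answer: ................
O.....O..O.....O
O.....O..O.....O
................
................
O.....O..O.....O
O.....O..O.....O
................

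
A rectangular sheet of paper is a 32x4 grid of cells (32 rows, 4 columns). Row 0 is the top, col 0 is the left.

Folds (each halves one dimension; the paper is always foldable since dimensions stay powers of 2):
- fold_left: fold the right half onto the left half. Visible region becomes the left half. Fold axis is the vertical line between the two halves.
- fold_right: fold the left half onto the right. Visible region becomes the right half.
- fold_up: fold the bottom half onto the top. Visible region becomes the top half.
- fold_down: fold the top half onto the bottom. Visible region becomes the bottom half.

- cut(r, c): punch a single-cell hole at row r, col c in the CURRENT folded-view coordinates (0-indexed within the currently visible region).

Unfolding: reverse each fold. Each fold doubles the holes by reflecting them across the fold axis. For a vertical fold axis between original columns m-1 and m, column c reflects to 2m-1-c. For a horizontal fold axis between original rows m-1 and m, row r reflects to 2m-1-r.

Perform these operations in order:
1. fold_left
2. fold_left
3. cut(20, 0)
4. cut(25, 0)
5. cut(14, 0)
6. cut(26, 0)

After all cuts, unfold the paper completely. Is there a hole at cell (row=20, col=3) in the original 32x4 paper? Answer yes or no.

Answer: yes

Derivation:
Op 1 fold_left: fold axis v@2; visible region now rows[0,32) x cols[0,2) = 32x2
Op 2 fold_left: fold axis v@1; visible region now rows[0,32) x cols[0,1) = 32x1
Op 3 cut(20, 0): punch at orig (20,0); cuts so far [(20, 0)]; region rows[0,32) x cols[0,1) = 32x1
Op 4 cut(25, 0): punch at orig (25,0); cuts so far [(20, 0), (25, 0)]; region rows[0,32) x cols[0,1) = 32x1
Op 5 cut(14, 0): punch at orig (14,0); cuts so far [(14, 0), (20, 0), (25, 0)]; region rows[0,32) x cols[0,1) = 32x1
Op 6 cut(26, 0): punch at orig (26,0); cuts so far [(14, 0), (20, 0), (25, 0), (26, 0)]; region rows[0,32) x cols[0,1) = 32x1
Unfold 1 (reflect across v@1): 8 holes -> [(14, 0), (14, 1), (20, 0), (20, 1), (25, 0), (25, 1), (26, 0), (26, 1)]
Unfold 2 (reflect across v@2): 16 holes -> [(14, 0), (14, 1), (14, 2), (14, 3), (20, 0), (20, 1), (20, 2), (20, 3), (25, 0), (25, 1), (25, 2), (25, 3), (26, 0), (26, 1), (26, 2), (26, 3)]
Holes: [(14, 0), (14, 1), (14, 2), (14, 3), (20, 0), (20, 1), (20, 2), (20, 3), (25, 0), (25, 1), (25, 2), (25, 3), (26, 0), (26, 1), (26, 2), (26, 3)]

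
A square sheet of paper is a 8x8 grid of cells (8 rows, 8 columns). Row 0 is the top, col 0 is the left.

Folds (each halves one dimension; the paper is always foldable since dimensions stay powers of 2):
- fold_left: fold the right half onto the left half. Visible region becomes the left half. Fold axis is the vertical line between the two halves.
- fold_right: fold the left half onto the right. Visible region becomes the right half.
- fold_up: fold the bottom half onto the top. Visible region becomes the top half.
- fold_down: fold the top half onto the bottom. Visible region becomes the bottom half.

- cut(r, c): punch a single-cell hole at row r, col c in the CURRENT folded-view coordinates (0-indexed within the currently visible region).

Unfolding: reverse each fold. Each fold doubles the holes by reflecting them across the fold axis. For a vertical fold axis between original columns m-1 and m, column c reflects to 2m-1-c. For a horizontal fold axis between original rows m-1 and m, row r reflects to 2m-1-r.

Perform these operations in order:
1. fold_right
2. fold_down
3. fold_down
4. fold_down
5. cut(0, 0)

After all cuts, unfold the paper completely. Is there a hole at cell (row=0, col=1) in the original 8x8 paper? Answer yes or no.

Answer: no

Derivation:
Op 1 fold_right: fold axis v@4; visible region now rows[0,8) x cols[4,8) = 8x4
Op 2 fold_down: fold axis h@4; visible region now rows[4,8) x cols[4,8) = 4x4
Op 3 fold_down: fold axis h@6; visible region now rows[6,8) x cols[4,8) = 2x4
Op 4 fold_down: fold axis h@7; visible region now rows[7,8) x cols[4,8) = 1x4
Op 5 cut(0, 0): punch at orig (7,4); cuts so far [(7, 4)]; region rows[7,8) x cols[4,8) = 1x4
Unfold 1 (reflect across h@7): 2 holes -> [(6, 4), (7, 4)]
Unfold 2 (reflect across h@6): 4 holes -> [(4, 4), (5, 4), (6, 4), (7, 4)]
Unfold 3 (reflect across h@4): 8 holes -> [(0, 4), (1, 4), (2, 4), (3, 4), (4, 4), (5, 4), (6, 4), (7, 4)]
Unfold 4 (reflect across v@4): 16 holes -> [(0, 3), (0, 4), (1, 3), (1, 4), (2, 3), (2, 4), (3, 3), (3, 4), (4, 3), (4, 4), (5, 3), (5, 4), (6, 3), (6, 4), (7, 3), (7, 4)]
Holes: [(0, 3), (0, 4), (1, 3), (1, 4), (2, 3), (2, 4), (3, 3), (3, 4), (4, 3), (4, 4), (5, 3), (5, 4), (6, 3), (6, 4), (7, 3), (7, 4)]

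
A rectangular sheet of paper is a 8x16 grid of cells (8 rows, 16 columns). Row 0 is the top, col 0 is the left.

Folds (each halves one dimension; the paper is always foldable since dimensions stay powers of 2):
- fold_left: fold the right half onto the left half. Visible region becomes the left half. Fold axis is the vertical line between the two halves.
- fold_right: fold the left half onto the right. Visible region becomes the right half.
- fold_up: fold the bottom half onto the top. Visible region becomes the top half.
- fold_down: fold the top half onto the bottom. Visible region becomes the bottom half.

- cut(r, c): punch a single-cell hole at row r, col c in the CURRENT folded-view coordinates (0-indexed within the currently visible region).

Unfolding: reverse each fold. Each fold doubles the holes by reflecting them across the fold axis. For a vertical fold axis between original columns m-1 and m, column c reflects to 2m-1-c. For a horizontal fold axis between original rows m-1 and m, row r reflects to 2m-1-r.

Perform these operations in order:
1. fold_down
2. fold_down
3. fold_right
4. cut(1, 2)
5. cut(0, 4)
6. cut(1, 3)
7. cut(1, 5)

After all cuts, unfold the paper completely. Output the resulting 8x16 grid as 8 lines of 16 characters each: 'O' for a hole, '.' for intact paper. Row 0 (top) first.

Answer: ..O.OO....OO.O..
...O........O...
...O........O...
..O.OO....OO.O..
..O.OO....OO.O..
...O........O...
...O........O...
..O.OO....OO.O..

Derivation:
Op 1 fold_down: fold axis h@4; visible region now rows[4,8) x cols[0,16) = 4x16
Op 2 fold_down: fold axis h@6; visible region now rows[6,8) x cols[0,16) = 2x16
Op 3 fold_right: fold axis v@8; visible region now rows[6,8) x cols[8,16) = 2x8
Op 4 cut(1, 2): punch at orig (7,10); cuts so far [(7, 10)]; region rows[6,8) x cols[8,16) = 2x8
Op 5 cut(0, 4): punch at orig (6,12); cuts so far [(6, 12), (7, 10)]; region rows[6,8) x cols[8,16) = 2x8
Op 6 cut(1, 3): punch at orig (7,11); cuts so far [(6, 12), (7, 10), (7, 11)]; region rows[6,8) x cols[8,16) = 2x8
Op 7 cut(1, 5): punch at orig (7,13); cuts so far [(6, 12), (7, 10), (7, 11), (7, 13)]; region rows[6,8) x cols[8,16) = 2x8
Unfold 1 (reflect across v@8): 8 holes -> [(6, 3), (6, 12), (7, 2), (7, 4), (7, 5), (7, 10), (7, 11), (7, 13)]
Unfold 2 (reflect across h@6): 16 holes -> [(4, 2), (4, 4), (4, 5), (4, 10), (4, 11), (4, 13), (5, 3), (5, 12), (6, 3), (6, 12), (7, 2), (7, 4), (7, 5), (7, 10), (7, 11), (7, 13)]
Unfold 3 (reflect across h@4): 32 holes -> [(0, 2), (0, 4), (0, 5), (0, 10), (0, 11), (0, 13), (1, 3), (1, 12), (2, 3), (2, 12), (3, 2), (3, 4), (3, 5), (3, 10), (3, 11), (3, 13), (4, 2), (4, 4), (4, 5), (4, 10), (4, 11), (4, 13), (5, 3), (5, 12), (6, 3), (6, 12), (7, 2), (7, 4), (7, 5), (7, 10), (7, 11), (7, 13)]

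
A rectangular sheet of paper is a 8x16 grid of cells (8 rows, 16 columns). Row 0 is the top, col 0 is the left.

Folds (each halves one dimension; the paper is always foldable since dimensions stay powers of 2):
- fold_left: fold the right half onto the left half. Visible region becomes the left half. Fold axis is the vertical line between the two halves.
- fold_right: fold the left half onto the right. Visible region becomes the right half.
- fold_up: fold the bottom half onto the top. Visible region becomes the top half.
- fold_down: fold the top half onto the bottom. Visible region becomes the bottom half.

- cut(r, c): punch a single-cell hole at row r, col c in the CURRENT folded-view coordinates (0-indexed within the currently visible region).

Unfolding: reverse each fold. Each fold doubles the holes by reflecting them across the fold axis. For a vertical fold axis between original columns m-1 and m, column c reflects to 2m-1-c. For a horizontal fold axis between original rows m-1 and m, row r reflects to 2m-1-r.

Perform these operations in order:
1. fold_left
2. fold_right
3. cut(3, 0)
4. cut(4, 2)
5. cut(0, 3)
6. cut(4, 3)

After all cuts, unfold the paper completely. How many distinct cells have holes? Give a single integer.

Op 1 fold_left: fold axis v@8; visible region now rows[0,8) x cols[0,8) = 8x8
Op 2 fold_right: fold axis v@4; visible region now rows[0,8) x cols[4,8) = 8x4
Op 3 cut(3, 0): punch at orig (3,4); cuts so far [(3, 4)]; region rows[0,8) x cols[4,8) = 8x4
Op 4 cut(4, 2): punch at orig (4,6); cuts so far [(3, 4), (4, 6)]; region rows[0,8) x cols[4,8) = 8x4
Op 5 cut(0, 3): punch at orig (0,7); cuts so far [(0, 7), (3, 4), (4, 6)]; region rows[0,8) x cols[4,8) = 8x4
Op 6 cut(4, 3): punch at orig (4,7); cuts so far [(0, 7), (3, 4), (4, 6), (4, 7)]; region rows[0,8) x cols[4,8) = 8x4
Unfold 1 (reflect across v@4): 8 holes -> [(0, 0), (0, 7), (3, 3), (3, 4), (4, 0), (4, 1), (4, 6), (4, 7)]
Unfold 2 (reflect across v@8): 16 holes -> [(0, 0), (0, 7), (0, 8), (0, 15), (3, 3), (3, 4), (3, 11), (3, 12), (4, 0), (4, 1), (4, 6), (4, 7), (4, 8), (4, 9), (4, 14), (4, 15)]

Answer: 16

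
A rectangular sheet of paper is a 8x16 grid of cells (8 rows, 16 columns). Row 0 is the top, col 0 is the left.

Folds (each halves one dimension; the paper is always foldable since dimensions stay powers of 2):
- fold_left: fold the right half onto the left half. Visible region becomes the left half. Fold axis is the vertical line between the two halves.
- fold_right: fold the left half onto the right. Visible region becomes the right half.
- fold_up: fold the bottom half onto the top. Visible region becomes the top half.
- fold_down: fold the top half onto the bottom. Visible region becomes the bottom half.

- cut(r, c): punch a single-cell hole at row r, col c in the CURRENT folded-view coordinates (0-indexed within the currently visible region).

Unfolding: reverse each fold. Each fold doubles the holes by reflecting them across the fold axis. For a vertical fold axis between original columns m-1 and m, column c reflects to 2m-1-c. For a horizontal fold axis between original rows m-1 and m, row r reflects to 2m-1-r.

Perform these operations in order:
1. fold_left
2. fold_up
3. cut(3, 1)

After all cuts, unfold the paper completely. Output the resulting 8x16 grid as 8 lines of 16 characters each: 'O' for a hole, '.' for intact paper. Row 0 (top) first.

Op 1 fold_left: fold axis v@8; visible region now rows[0,8) x cols[0,8) = 8x8
Op 2 fold_up: fold axis h@4; visible region now rows[0,4) x cols[0,8) = 4x8
Op 3 cut(3, 1): punch at orig (3,1); cuts so far [(3, 1)]; region rows[0,4) x cols[0,8) = 4x8
Unfold 1 (reflect across h@4): 2 holes -> [(3, 1), (4, 1)]
Unfold 2 (reflect across v@8): 4 holes -> [(3, 1), (3, 14), (4, 1), (4, 14)]

Answer: ................
................
................
.O............O.
.O............O.
................
................
................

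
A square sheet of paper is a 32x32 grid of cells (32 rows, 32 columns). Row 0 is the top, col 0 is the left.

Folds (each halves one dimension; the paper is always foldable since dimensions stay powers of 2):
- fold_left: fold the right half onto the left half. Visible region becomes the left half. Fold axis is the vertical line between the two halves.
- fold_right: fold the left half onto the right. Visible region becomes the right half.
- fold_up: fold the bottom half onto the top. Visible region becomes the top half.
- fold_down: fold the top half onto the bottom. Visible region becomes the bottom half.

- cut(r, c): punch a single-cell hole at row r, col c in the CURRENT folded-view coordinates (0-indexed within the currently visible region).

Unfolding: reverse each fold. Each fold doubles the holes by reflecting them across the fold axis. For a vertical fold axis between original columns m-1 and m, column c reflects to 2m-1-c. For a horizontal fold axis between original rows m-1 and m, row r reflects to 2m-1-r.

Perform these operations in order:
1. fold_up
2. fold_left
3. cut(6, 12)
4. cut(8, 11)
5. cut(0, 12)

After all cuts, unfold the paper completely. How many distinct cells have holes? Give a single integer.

Answer: 12

Derivation:
Op 1 fold_up: fold axis h@16; visible region now rows[0,16) x cols[0,32) = 16x32
Op 2 fold_left: fold axis v@16; visible region now rows[0,16) x cols[0,16) = 16x16
Op 3 cut(6, 12): punch at orig (6,12); cuts so far [(6, 12)]; region rows[0,16) x cols[0,16) = 16x16
Op 4 cut(8, 11): punch at orig (8,11); cuts so far [(6, 12), (8, 11)]; region rows[0,16) x cols[0,16) = 16x16
Op 5 cut(0, 12): punch at orig (0,12); cuts so far [(0, 12), (6, 12), (8, 11)]; region rows[0,16) x cols[0,16) = 16x16
Unfold 1 (reflect across v@16): 6 holes -> [(0, 12), (0, 19), (6, 12), (6, 19), (8, 11), (8, 20)]
Unfold 2 (reflect across h@16): 12 holes -> [(0, 12), (0, 19), (6, 12), (6, 19), (8, 11), (8, 20), (23, 11), (23, 20), (25, 12), (25, 19), (31, 12), (31, 19)]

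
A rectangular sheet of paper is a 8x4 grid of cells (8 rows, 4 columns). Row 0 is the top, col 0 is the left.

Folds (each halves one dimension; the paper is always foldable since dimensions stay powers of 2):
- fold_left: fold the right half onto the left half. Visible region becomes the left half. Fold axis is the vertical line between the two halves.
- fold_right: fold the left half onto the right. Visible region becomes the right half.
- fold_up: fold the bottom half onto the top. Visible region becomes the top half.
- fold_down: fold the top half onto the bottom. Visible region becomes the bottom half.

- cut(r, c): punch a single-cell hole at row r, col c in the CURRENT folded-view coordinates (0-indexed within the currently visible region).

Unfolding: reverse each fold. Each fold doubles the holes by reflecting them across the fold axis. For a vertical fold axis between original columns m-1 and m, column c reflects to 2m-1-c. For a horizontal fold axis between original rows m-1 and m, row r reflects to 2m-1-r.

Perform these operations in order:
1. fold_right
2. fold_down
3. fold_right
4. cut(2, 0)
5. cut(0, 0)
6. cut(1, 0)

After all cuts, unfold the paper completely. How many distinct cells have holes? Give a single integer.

Op 1 fold_right: fold axis v@2; visible region now rows[0,8) x cols[2,4) = 8x2
Op 2 fold_down: fold axis h@4; visible region now rows[4,8) x cols[2,4) = 4x2
Op 3 fold_right: fold axis v@3; visible region now rows[4,8) x cols[3,4) = 4x1
Op 4 cut(2, 0): punch at orig (6,3); cuts so far [(6, 3)]; region rows[4,8) x cols[3,4) = 4x1
Op 5 cut(0, 0): punch at orig (4,3); cuts so far [(4, 3), (6, 3)]; region rows[4,8) x cols[3,4) = 4x1
Op 6 cut(1, 0): punch at orig (5,3); cuts so far [(4, 3), (5, 3), (6, 3)]; region rows[4,8) x cols[3,4) = 4x1
Unfold 1 (reflect across v@3): 6 holes -> [(4, 2), (4, 3), (5, 2), (5, 3), (6, 2), (6, 3)]
Unfold 2 (reflect across h@4): 12 holes -> [(1, 2), (1, 3), (2, 2), (2, 3), (3, 2), (3, 3), (4, 2), (4, 3), (5, 2), (5, 3), (6, 2), (6, 3)]
Unfold 3 (reflect across v@2): 24 holes -> [(1, 0), (1, 1), (1, 2), (1, 3), (2, 0), (2, 1), (2, 2), (2, 3), (3, 0), (3, 1), (3, 2), (3, 3), (4, 0), (4, 1), (4, 2), (4, 3), (5, 0), (5, 1), (5, 2), (5, 3), (6, 0), (6, 1), (6, 2), (6, 3)]

Answer: 24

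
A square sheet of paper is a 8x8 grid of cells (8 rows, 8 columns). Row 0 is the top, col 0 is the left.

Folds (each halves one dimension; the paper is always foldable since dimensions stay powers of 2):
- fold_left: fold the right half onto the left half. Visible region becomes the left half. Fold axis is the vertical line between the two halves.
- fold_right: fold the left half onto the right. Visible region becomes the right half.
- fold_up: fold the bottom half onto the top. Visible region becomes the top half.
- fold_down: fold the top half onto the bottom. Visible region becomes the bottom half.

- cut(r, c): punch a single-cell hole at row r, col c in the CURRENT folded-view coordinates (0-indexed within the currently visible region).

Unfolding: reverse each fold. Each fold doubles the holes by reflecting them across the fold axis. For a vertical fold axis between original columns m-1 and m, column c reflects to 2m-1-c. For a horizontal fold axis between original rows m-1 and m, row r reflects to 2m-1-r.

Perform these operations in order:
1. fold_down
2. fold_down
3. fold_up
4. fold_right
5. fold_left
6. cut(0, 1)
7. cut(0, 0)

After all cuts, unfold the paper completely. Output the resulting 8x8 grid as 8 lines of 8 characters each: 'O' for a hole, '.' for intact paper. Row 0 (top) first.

Answer: OOOOOOOO
OOOOOOOO
OOOOOOOO
OOOOOOOO
OOOOOOOO
OOOOOOOO
OOOOOOOO
OOOOOOOO

Derivation:
Op 1 fold_down: fold axis h@4; visible region now rows[4,8) x cols[0,8) = 4x8
Op 2 fold_down: fold axis h@6; visible region now rows[6,8) x cols[0,8) = 2x8
Op 3 fold_up: fold axis h@7; visible region now rows[6,7) x cols[0,8) = 1x8
Op 4 fold_right: fold axis v@4; visible region now rows[6,7) x cols[4,8) = 1x4
Op 5 fold_left: fold axis v@6; visible region now rows[6,7) x cols[4,6) = 1x2
Op 6 cut(0, 1): punch at orig (6,5); cuts so far [(6, 5)]; region rows[6,7) x cols[4,6) = 1x2
Op 7 cut(0, 0): punch at orig (6,4); cuts so far [(6, 4), (6, 5)]; region rows[6,7) x cols[4,6) = 1x2
Unfold 1 (reflect across v@6): 4 holes -> [(6, 4), (6, 5), (6, 6), (6, 7)]
Unfold 2 (reflect across v@4): 8 holes -> [(6, 0), (6, 1), (6, 2), (6, 3), (6, 4), (6, 5), (6, 6), (6, 7)]
Unfold 3 (reflect across h@7): 16 holes -> [(6, 0), (6, 1), (6, 2), (6, 3), (6, 4), (6, 5), (6, 6), (6, 7), (7, 0), (7, 1), (7, 2), (7, 3), (7, 4), (7, 5), (7, 6), (7, 7)]
Unfold 4 (reflect across h@6): 32 holes -> [(4, 0), (4, 1), (4, 2), (4, 3), (4, 4), (4, 5), (4, 6), (4, 7), (5, 0), (5, 1), (5, 2), (5, 3), (5, 4), (5, 5), (5, 6), (5, 7), (6, 0), (6, 1), (6, 2), (6, 3), (6, 4), (6, 5), (6, 6), (6, 7), (7, 0), (7, 1), (7, 2), (7, 3), (7, 4), (7, 5), (7, 6), (7, 7)]
Unfold 5 (reflect across h@4): 64 holes -> [(0, 0), (0, 1), (0, 2), (0, 3), (0, 4), (0, 5), (0, 6), (0, 7), (1, 0), (1, 1), (1, 2), (1, 3), (1, 4), (1, 5), (1, 6), (1, 7), (2, 0), (2, 1), (2, 2), (2, 3), (2, 4), (2, 5), (2, 6), (2, 7), (3, 0), (3, 1), (3, 2), (3, 3), (3, 4), (3, 5), (3, 6), (3, 7), (4, 0), (4, 1), (4, 2), (4, 3), (4, 4), (4, 5), (4, 6), (4, 7), (5, 0), (5, 1), (5, 2), (5, 3), (5, 4), (5, 5), (5, 6), (5, 7), (6, 0), (6, 1), (6, 2), (6, 3), (6, 4), (6, 5), (6, 6), (6, 7), (7, 0), (7, 1), (7, 2), (7, 3), (7, 4), (7, 5), (7, 6), (7, 7)]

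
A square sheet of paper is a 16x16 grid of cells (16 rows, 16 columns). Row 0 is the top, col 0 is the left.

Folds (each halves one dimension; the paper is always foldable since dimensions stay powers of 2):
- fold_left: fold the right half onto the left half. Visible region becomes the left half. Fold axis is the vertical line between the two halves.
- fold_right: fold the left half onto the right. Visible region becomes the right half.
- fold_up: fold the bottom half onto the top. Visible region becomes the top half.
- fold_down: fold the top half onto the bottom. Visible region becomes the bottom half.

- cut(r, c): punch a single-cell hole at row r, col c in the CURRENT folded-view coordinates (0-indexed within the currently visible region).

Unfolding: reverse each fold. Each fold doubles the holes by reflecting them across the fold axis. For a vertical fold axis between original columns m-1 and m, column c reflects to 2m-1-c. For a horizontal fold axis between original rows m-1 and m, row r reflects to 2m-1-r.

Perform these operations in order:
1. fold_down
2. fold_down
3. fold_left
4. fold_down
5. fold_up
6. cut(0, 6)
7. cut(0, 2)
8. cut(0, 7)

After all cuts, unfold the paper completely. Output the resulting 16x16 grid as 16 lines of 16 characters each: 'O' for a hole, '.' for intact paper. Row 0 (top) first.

Op 1 fold_down: fold axis h@8; visible region now rows[8,16) x cols[0,16) = 8x16
Op 2 fold_down: fold axis h@12; visible region now rows[12,16) x cols[0,16) = 4x16
Op 3 fold_left: fold axis v@8; visible region now rows[12,16) x cols[0,8) = 4x8
Op 4 fold_down: fold axis h@14; visible region now rows[14,16) x cols[0,8) = 2x8
Op 5 fold_up: fold axis h@15; visible region now rows[14,15) x cols[0,8) = 1x8
Op 6 cut(0, 6): punch at orig (14,6); cuts so far [(14, 6)]; region rows[14,15) x cols[0,8) = 1x8
Op 7 cut(0, 2): punch at orig (14,2); cuts so far [(14, 2), (14, 6)]; region rows[14,15) x cols[0,8) = 1x8
Op 8 cut(0, 7): punch at orig (14,7); cuts so far [(14, 2), (14, 6), (14, 7)]; region rows[14,15) x cols[0,8) = 1x8
Unfold 1 (reflect across h@15): 6 holes -> [(14, 2), (14, 6), (14, 7), (15, 2), (15, 6), (15, 7)]
Unfold 2 (reflect across h@14): 12 holes -> [(12, 2), (12, 6), (12, 7), (13, 2), (13, 6), (13, 7), (14, 2), (14, 6), (14, 7), (15, 2), (15, 6), (15, 7)]
Unfold 3 (reflect across v@8): 24 holes -> [(12, 2), (12, 6), (12, 7), (12, 8), (12, 9), (12, 13), (13, 2), (13, 6), (13, 7), (13, 8), (13, 9), (13, 13), (14, 2), (14, 6), (14, 7), (14, 8), (14, 9), (14, 13), (15, 2), (15, 6), (15, 7), (15, 8), (15, 9), (15, 13)]
Unfold 4 (reflect across h@12): 48 holes -> [(8, 2), (8, 6), (8, 7), (8, 8), (8, 9), (8, 13), (9, 2), (9, 6), (9, 7), (9, 8), (9, 9), (9, 13), (10, 2), (10, 6), (10, 7), (10, 8), (10, 9), (10, 13), (11, 2), (11, 6), (11, 7), (11, 8), (11, 9), (11, 13), (12, 2), (12, 6), (12, 7), (12, 8), (12, 9), (12, 13), (13, 2), (13, 6), (13, 7), (13, 8), (13, 9), (13, 13), (14, 2), (14, 6), (14, 7), (14, 8), (14, 9), (14, 13), (15, 2), (15, 6), (15, 7), (15, 8), (15, 9), (15, 13)]
Unfold 5 (reflect across h@8): 96 holes -> [(0, 2), (0, 6), (0, 7), (0, 8), (0, 9), (0, 13), (1, 2), (1, 6), (1, 7), (1, 8), (1, 9), (1, 13), (2, 2), (2, 6), (2, 7), (2, 8), (2, 9), (2, 13), (3, 2), (3, 6), (3, 7), (3, 8), (3, 9), (3, 13), (4, 2), (4, 6), (4, 7), (4, 8), (4, 9), (4, 13), (5, 2), (5, 6), (5, 7), (5, 8), (5, 9), (5, 13), (6, 2), (6, 6), (6, 7), (6, 8), (6, 9), (6, 13), (7, 2), (7, 6), (7, 7), (7, 8), (7, 9), (7, 13), (8, 2), (8, 6), (8, 7), (8, 8), (8, 9), (8, 13), (9, 2), (9, 6), (9, 7), (9, 8), (9, 9), (9, 13), (10, 2), (10, 6), (10, 7), (10, 8), (10, 9), (10, 13), (11, 2), (11, 6), (11, 7), (11, 8), (11, 9), (11, 13), (12, 2), (12, 6), (12, 7), (12, 8), (12, 9), (12, 13), (13, 2), (13, 6), (13, 7), (13, 8), (13, 9), (13, 13), (14, 2), (14, 6), (14, 7), (14, 8), (14, 9), (14, 13), (15, 2), (15, 6), (15, 7), (15, 8), (15, 9), (15, 13)]

Answer: ..O...OOOO...O..
..O...OOOO...O..
..O...OOOO...O..
..O...OOOO...O..
..O...OOOO...O..
..O...OOOO...O..
..O...OOOO...O..
..O...OOOO...O..
..O...OOOO...O..
..O...OOOO...O..
..O...OOOO...O..
..O...OOOO...O..
..O...OOOO...O..
..O...OOOO...O..
..O...OOOO...O..
..O...OOOO...O..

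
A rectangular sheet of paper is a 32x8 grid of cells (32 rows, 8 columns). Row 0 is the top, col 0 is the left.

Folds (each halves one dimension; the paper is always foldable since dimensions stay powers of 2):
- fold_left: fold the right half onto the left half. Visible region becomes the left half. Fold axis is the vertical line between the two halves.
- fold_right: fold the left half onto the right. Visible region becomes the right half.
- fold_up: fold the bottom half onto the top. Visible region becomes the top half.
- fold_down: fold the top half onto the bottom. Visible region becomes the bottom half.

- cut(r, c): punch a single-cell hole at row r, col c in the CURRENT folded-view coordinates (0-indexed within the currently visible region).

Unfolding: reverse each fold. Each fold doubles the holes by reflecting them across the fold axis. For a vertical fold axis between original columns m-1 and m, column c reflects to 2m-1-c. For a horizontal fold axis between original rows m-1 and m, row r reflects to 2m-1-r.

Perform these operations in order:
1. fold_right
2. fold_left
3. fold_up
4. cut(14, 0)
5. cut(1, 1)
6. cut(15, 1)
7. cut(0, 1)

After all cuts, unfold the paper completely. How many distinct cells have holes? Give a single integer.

Answer: 32

Derivation:
Op 1 fold_right: fold axis v@4; visible region now rows[0,32) x cols[4,8) = 32x4
Op 2 fold_left: fold axis v@6; visible region now rows[0,32) x cols[4,6) = 32x2
Op 3 fold_up: fold axis h@16; visible region now rows[0,16) x cols[4,6) = 16x2
Op 4 cut(14, 0): punch at orig (14,4); cuts so far [(14, 4)]; region rows[0,16) x cols[4,6) = 16x2
Op 5 cut(1, 1): punch at orig (1,5); cuts so far [(1, 5), (14, 4)]; region rows[0,16) x cols[4,6) = 16x2
Op 6 cut(15, 1): punch at orig (15,5); cuts so far [(1, 5), (14, 4), (15, 5)]; region rows[0,16) x cols[4,6) = 16x2
Op 7 cut(0, 1): punch at orig (0,5); cuts so far [(0, 5), (1, 5), (14, 4), (15, 5)]; region rows[0,16) x cols[4,6) = 16x2
Unfold 1 (reflect across h@16): 8 holes -> [(0, 5), (1, 5), (14, 4), (15, 5), (16, 5), (17, 4), (30, 5), (31, 5)]
Unfold 2 (reflect across v@6): 16 holes -> [(0, 5), (0, 6), (1, 5), (1, 6), (14, 4), (14, 7), (15, 5), (15, 6), (16, 5), (16, 6), (17, 4), (17, 7), (30, 5), (30, 6), (31, 5), (31, 6)]
Unfold 3 (reflect across v@4): 32 holes -> [(0, 1), (0, 2), (0, 5), (0, 6), (1, 1), (1, 2), (1, 5), (1, 6), (14, 0), (14, 3), (14, 4), (14, 7), (15, 1), (15, 2), (15, 5), (15, 6), (16, 1), (16, 2), (16, 5), (16, 6), (17, 0), (17, 3), (17, 4), (17, 7), (30, 1), (30, 2), (30, 5), (30, 6), (31, 1), (31, 2), (31, 5), (31, 6)]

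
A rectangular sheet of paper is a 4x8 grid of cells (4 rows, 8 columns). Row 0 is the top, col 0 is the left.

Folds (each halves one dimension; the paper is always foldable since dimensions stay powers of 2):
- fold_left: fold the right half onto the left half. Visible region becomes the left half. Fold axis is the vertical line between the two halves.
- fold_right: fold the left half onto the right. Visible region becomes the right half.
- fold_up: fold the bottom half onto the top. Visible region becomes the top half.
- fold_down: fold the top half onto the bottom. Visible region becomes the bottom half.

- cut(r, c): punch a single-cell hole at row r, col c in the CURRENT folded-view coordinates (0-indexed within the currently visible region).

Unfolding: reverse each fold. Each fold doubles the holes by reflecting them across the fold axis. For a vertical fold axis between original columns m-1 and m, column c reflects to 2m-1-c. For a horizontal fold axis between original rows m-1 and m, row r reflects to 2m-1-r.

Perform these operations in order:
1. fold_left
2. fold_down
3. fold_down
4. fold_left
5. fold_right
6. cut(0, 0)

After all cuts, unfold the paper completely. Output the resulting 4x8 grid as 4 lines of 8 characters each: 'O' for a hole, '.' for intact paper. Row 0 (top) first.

Answer: OOOOOOOO
OOOOOOOO
OOOOOOOO
OOOOOOOO

Derivation:
Op 1 fold_left: fold axis v@4; visible region now rows[0,4) x cols[0,4) = 4x4
Op 2 fold_down: fold axis h@2; visible region now rows[2,4) x cols[0,4) = 2x4
Op 3 fold_down: fold axis h@3; visible region now rows[3,4) x cols[0,4) = 1x4
Op 4 fold_left: fold axis v@2; visible region now rows[3,4) x cols[0,2) = 1x2
Op 5 fold_right: fold axis v@1; visible region now rows[3,4) x cols[1,2) = 1x1
Op 6 cut(0, 0): punch at orig (3,1); cuts so far [(3, 1)]; region rows[3,4) x cols[1,2) = 1x1
Unfold 1 (reflect across v@1): 2 holes -> [(3, 0), (3, 1)]
Unfold 2 (reflect across v@2): 4 holes -> [(3, 0), (3, 1), (3, 2), (3, 3)]
Unfold 3 (reflect across h@3): 8 holes -> [(2, 0), (2, 1), (2, 2), (2, 3), (3, 0), (3, 1), (3, 2), (3, 3)]
Unfold 4 (reflect across h@2): 16 holes -> [(0, 0), (0, 1), (0, 2), (0, 3), (1, 0), (1, 1), (1, 2), (1, 3), (2, 0), (2, 1), (2, 2), (2, 3), (3, 0), (3, 1), (3, 2), (3, 3)]
Unfold 5 (reflect across v@4): 32 holes -> [(0, 0), (0, 1), (0, 2), (0, 3), (0, 4), (0, 5), (0, 6), (0, 7), (1, 0), (1, 1), (1, 2), (1, 3), (1, 4), (1, 5), (1, 6), (1, 7), (2, 0), (2, 1), (2, 2), (2, 3), (2, 4), (2, 5), (2, 6), (2, 7), (3, 0), (3, 1), (3, 2), (3, 3), (3, 4), (3, 5), (3, 6), (3, 7)]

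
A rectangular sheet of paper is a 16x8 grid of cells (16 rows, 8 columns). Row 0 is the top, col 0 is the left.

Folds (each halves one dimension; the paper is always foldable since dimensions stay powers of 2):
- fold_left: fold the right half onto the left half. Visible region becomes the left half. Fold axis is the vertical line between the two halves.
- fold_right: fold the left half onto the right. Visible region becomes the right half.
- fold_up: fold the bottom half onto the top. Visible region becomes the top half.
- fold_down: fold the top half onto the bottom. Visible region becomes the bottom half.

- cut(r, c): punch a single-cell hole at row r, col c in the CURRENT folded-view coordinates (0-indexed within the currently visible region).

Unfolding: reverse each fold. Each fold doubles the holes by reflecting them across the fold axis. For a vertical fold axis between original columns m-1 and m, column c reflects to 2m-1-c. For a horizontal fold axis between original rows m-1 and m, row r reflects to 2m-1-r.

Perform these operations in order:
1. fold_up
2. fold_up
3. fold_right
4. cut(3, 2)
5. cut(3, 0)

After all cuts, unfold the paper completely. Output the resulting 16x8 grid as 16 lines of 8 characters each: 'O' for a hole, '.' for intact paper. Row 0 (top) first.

Answer: ........
........
........
.O.OO.O.
.O.OO.O.
........
........
........
........
........
........
.O.OO.O.
.O.OO.O.
........
........
........

Derivation:
Op 1 fold_up: fold axis h@8; visible region now rows[0,8) x cols[0,8) = 8x8
Op 2 fold_up: fold axis h@4; visible region now rows[0,4) x cols[0,8) = 4x8
Op 3 fold_right: fold axis v@4; visible region now rows[0,4) x cols[4,8) = 4x4
Op 4 cut(3, 2): punch at orig (3,6); cuts so far [(3, 6)]; region rows[0,4) x cols[4,8) = 4x4
Op 5 cut(3, 0): punch at orig (3,4); cuts so far [(3, 4), (3, 6)]; region rows[0,4) x cols[4,8) = 4x4
Unfold 1 (reflect across v@4): 4 holes -> [(3, 1), (3, 3), (3, 4), (3, 6)]
Unfold 2 (reflect across h@4): 8 holes -> [(3, 1), (3, 3), (3, 4), (3, 6), (4, 1), (4, 3), (4, 4), (4, 6)]
Unfold 3 (reflect across h@8): 16 holes -> [(3, 1), (3, 3), (3, 4), (3, 6), (4, 1), (4, 3), (4, 4), (4, 6), (11, 1), (11, 3), (11, 4), (11, 6), (12, 1), (12, 3), (12, 4), (12, 6)]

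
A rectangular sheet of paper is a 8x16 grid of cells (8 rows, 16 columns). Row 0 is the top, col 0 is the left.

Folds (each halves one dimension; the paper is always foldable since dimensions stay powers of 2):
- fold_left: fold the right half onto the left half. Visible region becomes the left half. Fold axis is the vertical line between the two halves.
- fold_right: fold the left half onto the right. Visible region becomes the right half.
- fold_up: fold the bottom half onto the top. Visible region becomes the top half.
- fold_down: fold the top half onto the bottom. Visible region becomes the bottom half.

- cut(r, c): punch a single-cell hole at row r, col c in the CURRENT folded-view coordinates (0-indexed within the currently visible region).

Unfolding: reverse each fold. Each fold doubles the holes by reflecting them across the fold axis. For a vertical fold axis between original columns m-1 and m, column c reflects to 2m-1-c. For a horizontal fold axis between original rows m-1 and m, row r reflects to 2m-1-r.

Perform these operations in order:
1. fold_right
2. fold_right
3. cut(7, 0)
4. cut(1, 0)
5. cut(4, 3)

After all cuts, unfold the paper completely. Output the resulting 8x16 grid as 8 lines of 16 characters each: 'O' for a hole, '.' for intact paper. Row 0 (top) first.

Answer: ................
...OO......OO...
................
................
O......OO......O
................
................
...OO......OO...

Derivation:
Op 1 fold_right: fold axis v@8; visible region now rows[0,8) x cols[8,16) = 8x8
Op 2 fold_right: fold axis v@12; visible region now rows[0,8) x cols[12,16) = 8x4
Op 3 cut(7, 0): punch at orig (7,12); cuts so far [(7, 12)]; region rows[0,8) x cols[12,16) = 8x4
Op 4 cut(1, 0): punch at orig (1,12); cuts so far [(1, 12), (7, 12)]; region rows[0,8) x cols[12,16) = 8x4
Op 5 cut(4, 3): punch at orig (4,15); cuts so far [(1, 12), (4, 15), (7, 12)]; region rows[0,8) x cols[12,16) = 8x4
Unfold 1 (reflect across v@12): 6 holes -> [(1, 11), (1, 12), (4, 8), (4, 15), (7, 11), (7, 12)]
Unfold 2 (reflect across v@8): 12 holes -> [(1, 3), (1, 4), (1, 11), (1, 12), (4, 0), (4, 7), (4, 8), (4, 15), (7, 3), (7, 4), (7, 11), (7, 12)]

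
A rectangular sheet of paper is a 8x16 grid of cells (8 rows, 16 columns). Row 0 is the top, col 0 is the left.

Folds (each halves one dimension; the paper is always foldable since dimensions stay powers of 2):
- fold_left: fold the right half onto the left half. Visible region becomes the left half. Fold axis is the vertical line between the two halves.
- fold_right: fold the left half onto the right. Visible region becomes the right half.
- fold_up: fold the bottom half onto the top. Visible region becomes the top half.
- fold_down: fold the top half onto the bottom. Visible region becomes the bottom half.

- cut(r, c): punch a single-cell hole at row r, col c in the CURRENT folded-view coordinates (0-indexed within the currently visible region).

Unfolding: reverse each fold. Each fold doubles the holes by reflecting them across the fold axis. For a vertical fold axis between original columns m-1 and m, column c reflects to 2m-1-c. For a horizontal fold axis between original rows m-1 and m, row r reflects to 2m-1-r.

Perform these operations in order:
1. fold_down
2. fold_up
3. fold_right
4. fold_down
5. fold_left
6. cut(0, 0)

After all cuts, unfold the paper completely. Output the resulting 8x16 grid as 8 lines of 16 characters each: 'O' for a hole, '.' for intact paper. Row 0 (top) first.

Answer: O......OO......O
O......OO......O
O......OO......O
O......OO......O
O......OO......O
O......OO......O
O......OO......O
O......OO......O

Derivation:
Op 1 fold_down: fold axis h@4; visible region now rows[4,8) x cols[0,16) = 4x16
Op 2 fold_up: fold axis h@6; visible region now rows[4,6) x cols[0,16) = 2x16
Op 3 fold_right: fold axis v@8; visible region now rows[4,6) x cols[8,16) = 2x8
Op 4 fold_down: fold axis h@5; visible region now rows[5,6) x cols[8,16) = 1x8
Op 5 fold_left: fold axis v@12; visible region now rows[5,6) x cols[8,12) = 1x4
Op 6 cut(0, 0): punch at orig (5,8); cuts so far [(5, 8)]; region rows[5,6) x cols[8,12) = 1x4
Unfold 1 (reflect across v@12): 2 holes -> [(5, 8), (5, 15)]
Unfold 2 (reflect across h@5): 4 holes -> [(4, 8), (4, 15), (5, 8), (5, 15)]
Unfold 3 (reflect across v@8): 8 holes -> [(4, 0), (4, 7), (4, 8), (4, 15), (5, 0), (5, 7), (5, 8), (5, 15)]
Unfold 4 (reflect across h@6): 16 holes -> [(4, 0), (4, 7), (4, 8), (4, 15), (5, 0), (5, 7), (5, 8), (5, 15), (6, 0), (6, 7), (6, 8), (6, 15), (7, 0), (7, 7), (7, 8), (7, 15)]
Unfold 5 (reflect across h@4): 32 holes -> [(0, 0), (0, 7), (0, 8), (0, 15), (1, 0), (1, 7), (1, 8), (1, 15), (2, 0), (2, 7), (2, 8), (2, 15), (3, 0), (3, 7), (3, 8), (3, 15), (4, 0), (4, 7), (4, 8), (4, 15), (5, 0), (5, 7), (5, 8), (5, 15), (6, 0), (6, 7), (6, 8), (6, 15), (7, 0), (7, 7), (7, 8), (7, 15)]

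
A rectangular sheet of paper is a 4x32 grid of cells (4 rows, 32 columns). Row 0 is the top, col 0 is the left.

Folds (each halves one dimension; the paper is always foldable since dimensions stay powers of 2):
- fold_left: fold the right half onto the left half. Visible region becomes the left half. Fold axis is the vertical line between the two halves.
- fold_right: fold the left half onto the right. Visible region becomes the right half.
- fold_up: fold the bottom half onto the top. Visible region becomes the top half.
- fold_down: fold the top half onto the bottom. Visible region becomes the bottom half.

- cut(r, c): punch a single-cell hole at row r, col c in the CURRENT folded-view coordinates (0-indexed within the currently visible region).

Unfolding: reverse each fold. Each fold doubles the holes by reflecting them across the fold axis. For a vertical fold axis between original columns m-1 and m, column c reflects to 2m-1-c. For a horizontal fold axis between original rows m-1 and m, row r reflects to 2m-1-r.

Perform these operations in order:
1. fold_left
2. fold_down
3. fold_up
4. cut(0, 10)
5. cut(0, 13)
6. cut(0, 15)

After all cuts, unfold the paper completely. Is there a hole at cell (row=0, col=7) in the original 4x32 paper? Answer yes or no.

Op 1 fold_left: fold axis v@16; visible region now rows[0,4) x cols[0,16) = 4x16
Op 2 fold_down: fold axis h@2; visible region now rows[2,4) x cols[0,16) = 2x16
Op 3 fold_up: fold axis h@3; visible region now rows[2,3) x cols[0,16) = 1x16
Op 4 cut(0, 10): punch at orig (2,10); cuts so far [(2, 10)]; region rows[2,3) x cols[0,16) = 1x16
Op 5 cut(0, 13): punch at orig (2,13); cuts so far [(2, 10), (2, 13)]; region rows[2,3) x cols[0,16) = 1x16
Op 6 cut(0, 15): punch at orig (2,15); cuts so far [(2, 10), (2, 13), (2, 15)]; region rows[2,3) x cols[0,16) = 1x16
Unfold 1 (reflect across h@3): 6 holes -> [(2, 10), (2, 13), (2, 15), (3, 10), (3, 13), (3, 15)]
Unfold 2 (reflect across h@2): 12 holes -> [(0, 10), (0, 13), (0, 15), (1, 10), (1, 13), (1, 15), (2, 10), (2, 13), (2, 15), (3, 10), (3, 13), (3, 15)]
Unfold 3 (reflect across v@16): 24 holes -> [(0, 10), (0, 13), (0, 15), (0, 16), (0, 18), (0, 21), (1, 10), (1, 13), (1, 15), (1, 16), (1, 18), (1, 21), (2, 10), (2, 13), (2, 15), (2, 16), (2, 18), (2, 21), (3, 10), (3, 13), (3, 15), (3, 16), (3, 18), (3, 21)]
Holes: [(0, 10), (0, 13), (0, 15), (0, 16), (0, 18), (0, 21), (1, 10), (1, 13), (1, 15), (1, 16), (1, 18), (1, 21), (2, 10), (2, 13), (2, 15), (2, 16), (2, 18), (2, 21), (3, 10), (3, 13), (3, 15), (3, 16), (3, 18), (3, 21)]

Answer: no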